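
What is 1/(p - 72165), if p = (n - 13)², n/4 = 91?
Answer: 1/51036 ≈ 1.9594e-5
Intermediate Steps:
n = 364 (n = 4*91 = 364)
p = 123201 (p = (364 - 13)² = 351² = 123201)
1/(p - 72165) = 1/(123201 - 72165) = 1/51036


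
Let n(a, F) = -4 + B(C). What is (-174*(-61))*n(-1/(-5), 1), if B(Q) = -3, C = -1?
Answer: -74298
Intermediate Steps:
n(a, F) = -7 (n(a, F) = -4 - 3 = -7)
(-174*(-61))*n(-1/(-5), 1) = -174*(-61)*(-7) = 10614*(-7) = -74298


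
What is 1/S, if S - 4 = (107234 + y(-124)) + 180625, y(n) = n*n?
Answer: 1/303239 ≈ 3.2977e-6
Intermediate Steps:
y(n) = n²
S = 303239 (S = 4 + ((107234 + (-124)²) + 180625) = 4 + ((107234 + 15376) + 180625) = 4 + (122610 + 180625) = 4 + 303235 = 303239)
1/S = 1/303239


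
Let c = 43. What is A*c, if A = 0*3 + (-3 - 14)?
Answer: -731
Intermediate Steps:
A = -17 (A = 0 - 17 = -17)
A*c = -17*43 = -731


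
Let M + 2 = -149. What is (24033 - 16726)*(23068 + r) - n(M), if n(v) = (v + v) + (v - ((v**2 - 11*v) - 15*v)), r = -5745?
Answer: 126606341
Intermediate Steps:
M = -151 (M = -2 - 149 = -151)
n(v) = -v**2 + 29*v (n(v) = 2*v + (v - (v**2 - 26*v)) = 2*v + (v + (-v**2 + 26*v)) = 2*v + (-v**2 + 27*v) = -v**2 + 29*v)
(24033 - 16726)*(23068 + r) - n(M) = (24033 - 16726)*(23068 - 5745) - (-151)*(29 - 1*(-151)) = 7307*17323 - (-151)*(29 + 151) = 126579161 - (-151)*180 = 126579161 - 1*(-27180) = 126579161 + 27180 = 126606341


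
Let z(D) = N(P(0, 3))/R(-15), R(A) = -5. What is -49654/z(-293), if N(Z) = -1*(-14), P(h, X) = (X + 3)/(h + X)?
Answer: 124135/7 ≈ 17734.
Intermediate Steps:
P(h, X) = (3 + X)/(X + h)
N(Z) = 14
z(D) = -14/5 (z(D) = 14/(-5) = 14*(-⅕) = -14/5)
-49654/z(-293) = -49654/(-14/5) = -49654*(-5/14) = 124135/7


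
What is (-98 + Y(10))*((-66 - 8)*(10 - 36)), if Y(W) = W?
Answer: -169312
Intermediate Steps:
(-98 + Y(10))*((-66 - 8)*(10 - 36)) = (-98 + 10)*((-66 - 8)*(10 - 36)) = -(-6512)*(-26) = -88*1924 = -169312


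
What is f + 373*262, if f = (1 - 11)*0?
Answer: 97726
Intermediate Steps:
f = 0 (f = -10*0 = 0)
f + 373*262 = 0 + 373*262 = 0 + 97726 = 97726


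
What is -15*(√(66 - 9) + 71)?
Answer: -1065 - 15*√57 ≈ -1178.2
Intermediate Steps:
-15*(√(66 - 9) + 71) = -15*(√57 + 71) = -15*(71 + √57) = -1065 - 15*√57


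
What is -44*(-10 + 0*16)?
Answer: 440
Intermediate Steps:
-44*(-10 + 0*16) = -44*(-10 + 0) = -44*(-10) = 440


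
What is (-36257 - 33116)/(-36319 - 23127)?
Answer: 69373/59446 ≈ 1.1670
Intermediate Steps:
(-36257 - 33116)/(-36319 - 23127) = -69373/(-59446) = -69373*(-1/59446) = 69373/59446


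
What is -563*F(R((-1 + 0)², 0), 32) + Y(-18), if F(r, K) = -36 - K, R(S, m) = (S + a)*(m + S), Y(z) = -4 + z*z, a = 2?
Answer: 38604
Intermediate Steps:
Y(z) = -4 + z²
R(S, m) = (2 + S)*(S + m) (R(S, m) = (S + 2)*(m + S) = (2 + S)*(S + m))
-563*F(R((-1 + 0)², 0), 32) + Y(-18) = -563*(-36 - 1*32) + (-4 + (-18)²) = -563*(-36 - 32) + (-4 + 324) = -563*(-68) + 320 = 38284 + 320 = 38604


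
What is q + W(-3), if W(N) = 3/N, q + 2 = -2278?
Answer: -2281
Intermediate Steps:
q = -2280 (q = -2 - 2278 = -2280)
q + W(-3) = -2280 + 3/(-3) = -2280 + 3*(-1/3) = -2280 - 1 = -2281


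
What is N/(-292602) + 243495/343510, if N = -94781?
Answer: 5190267265/5025585651 ≈ 1.0328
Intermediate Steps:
N/(-292602) + 243495/343510 = -94781/(-292602) + 243495/343510 = -94781*(-1/292602) + 243495*(1/343510) = 94781/292602 + 48699/68702 = 5190267265/5025585651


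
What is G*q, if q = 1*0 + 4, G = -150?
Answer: -600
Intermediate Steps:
q = 4 (q = 0 + 4 = 4)
G*q = -150*4 = -600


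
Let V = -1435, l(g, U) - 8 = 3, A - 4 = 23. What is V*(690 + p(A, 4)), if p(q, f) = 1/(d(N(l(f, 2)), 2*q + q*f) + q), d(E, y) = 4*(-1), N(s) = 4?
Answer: -22774885/23 ≈ -9.9021e+5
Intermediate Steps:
A = 27 (A = 4 + 23 = 27)
l(g, U) = 11 (l(g, U) = 8 + 3 = 11)
d(E, y) = -4
p(q, f) = 1/(-4 + q)
V*(690 + p(A, 4)) = -1435*(690 + 1/(-4 + 27)) = -1435*(690 + 1/23) = -1435*15871/23 = -22774885/23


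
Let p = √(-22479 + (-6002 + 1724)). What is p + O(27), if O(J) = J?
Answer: 27 + 3*I*√2973 ≈ 27.0 + 163.58*I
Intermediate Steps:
p = 3*I*√2973 (p = √(-22479 - 4278) = √(-26757) = 3*I*√2973 ≈ 163.58*I)
p + O(27) = 3*I*√2973 + 27 = 27 + 3*I*√2973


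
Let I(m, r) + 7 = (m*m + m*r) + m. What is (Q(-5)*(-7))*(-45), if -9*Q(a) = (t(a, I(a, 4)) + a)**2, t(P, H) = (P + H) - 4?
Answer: -15435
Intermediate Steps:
I(m, r) = -7 + m + m**2 + m*r (I(m, r) = -7 + ((m*m + m*r) + m) = -7 + ((m**2 + m*r) + m) = -7 + (m + m**2 + m*r) = -7 + m + m**2 + m*r)
t(P, H) = -4 + H + P (t(P, H) = (H + P) - 4 = -4 + H + P)
Q(a) = -(-11 + a**2 + 7*a)**2/9 (Q(a) = -((-4 + (-7 + a + a**2 + a*4) + a) + a)**2/9 = -((-4 + (-7 + a + a**2 + 4*a) + a) + a)**2/9 = -((-4 + (-7 + a**2 + 5*a) + a) + a)**2/9 = -((-11 + a**2 + 6*a) + a)**2/9 = -(-11 + a**2 + 7*a)**2/9)
(Q(-5)*(-7))*(-45) = (-(-11 + (-5)**2 + 7*(-5))**2/9*(-7))*(-45) = (-(-11 + 25 - 35)**2/9*(-7))*(-45) = (-1/9*(-21)**2*(-7))*(-45) = (-1/9*441*(-7))*(-45) = -49*(-7)*(-45) = 343*(-45) = -15435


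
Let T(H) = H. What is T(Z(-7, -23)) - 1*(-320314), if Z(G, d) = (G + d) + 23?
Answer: 320307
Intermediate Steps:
Z(G, d) = 23 + G + d
T(Z(-7, -23)) - 1*(-320314) = (23 - 7 - 23) - 1*(-320314) = -7 + 320314 = 320307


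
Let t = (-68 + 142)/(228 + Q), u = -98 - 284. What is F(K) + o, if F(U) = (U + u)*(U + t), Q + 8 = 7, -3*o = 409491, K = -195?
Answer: -5486612/227 ≈ -24170.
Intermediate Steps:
o = -136497 (o = -⅓*409491 = -136497)
Q = -1 (Q = -8 + 7 = -1)
u = -382
t = 74/227 (t = (-68 + 142)/(228 - 1) = 74/227 ≈ 0.32599)
F(U) = (-382 + U)*(74/227 + U) (F(U) = (U - 382)*(U + 74/227) = (-382 + U)*(74/227 + U))
F(K) + o = (-28268/227 + (-195)² - 86640/227*(-195)) - 136497 = (-28268/227 + 38025 + 16894800/227) - 136497 = 25498207/227 - 136497 = -5486612/227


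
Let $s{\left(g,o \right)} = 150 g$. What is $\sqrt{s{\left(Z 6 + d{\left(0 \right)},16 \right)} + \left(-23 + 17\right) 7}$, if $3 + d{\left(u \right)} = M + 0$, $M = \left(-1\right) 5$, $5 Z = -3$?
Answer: $9 i \sqrt{22} \approx 42.214 i$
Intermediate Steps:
$Z = - \frac{3}{5}$ ($Z = \frac{1}{5} \left(-3\right) = - \frac{3}{5} \approx -0.6$)
$M = -5$
$d{\left(u \right)} = -8$ ($d{\left(u \right)} = -3 + \left(-5 + 0\right) = -3 - 5 = -8$)
$\sqrt{s{\left(Z 6 + d{\left(0 \right)},16 \right)} + \left(-23 + 17\right) 7} = \sqrt{150 \left(\left(- \frac{3}{5}\right) 6 - 8\right) + \left(-23 + 17\right) 7} = \sqrt{150 \left(- \frac{18}{5} - 8\right) - 42} = \sqrt{150 \left(- \frac{58}{5}\right) - 42} = \sqrt{-1740 - 42} = \sqrt{-1782} = 9 i \sqrt{22}$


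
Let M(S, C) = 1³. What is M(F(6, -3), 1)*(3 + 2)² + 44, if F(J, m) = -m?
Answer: 69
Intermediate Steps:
M(S, C) = 1
M(F(6, -3), 1)*(3 + 2)² + 44 = 1*(3 + 2)² + 44 = 1*5² + 44 = 1*25 + 44 = 25 + 44 = 69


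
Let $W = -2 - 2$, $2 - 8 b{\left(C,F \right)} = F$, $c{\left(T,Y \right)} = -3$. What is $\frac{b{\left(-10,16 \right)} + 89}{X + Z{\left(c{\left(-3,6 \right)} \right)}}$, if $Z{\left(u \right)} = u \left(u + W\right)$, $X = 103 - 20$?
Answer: $\frac{349}{416} \approx 0.83894$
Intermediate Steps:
$b{\left(C,F \right)} = \frac{1}{4} - \frac{F}{8}$
$X = 83$
$W = -4$ ($W = -2 - 2 = -4$)
$Z{\left(u \right)} = u \left(-4 + u\right)$ ($Z{\left(u \right)} = u \left(u - 4\right) = u \left(-4 + u\right)$)
$\frac{b{\left(-10,16 \right)} + 89}{X + Z{\left(c{\left(-3,6 \right)} \right)}} = \frac{\left(\frac{1}{4} - 2\right) + 89}{83 - 3 \left(-4 - 3\right)} = \frac{\left(\frac{1}{4} - 2\right) + 89}{83 - -21} = \frac{- \frac{7}{4} + 89}{83 + 21} = \frac{349}{4 \cdot 104} = \frac{349}{4} \cdot \frac{1}{104} = \frac{349}{416}$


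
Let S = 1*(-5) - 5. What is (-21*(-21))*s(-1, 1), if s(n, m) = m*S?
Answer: -4410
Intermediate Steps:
S = -10 (S = -5 - 5 = -10)
s(n, m) = -10*m (s(n, m) = m*(-10) = -10*m)
(-21*(-21))*s(-1, 1) = (-21*(-21))*(-10*1) = 441*(-10) = -4410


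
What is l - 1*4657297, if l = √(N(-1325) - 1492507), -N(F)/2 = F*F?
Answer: -4657297 + 3*I*√555973 ≈ -4.6573e+6 + 2236.9*I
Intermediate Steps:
N(F) = -2*F² (N(F) = -2*F*F = -2*F²)
l = 3*I*√555973 (l = √(-2*(-1325)² - 1492507) = √(-2*1755625 - 1492507) = √(-3511250 - 1492507) = √(-5003757) = 3*I*√555973 ≈ 2236.9*I)
l - 1*4657297 = 3*I*√555973 - 1*4657297 = 3*I*√555973 - 4657297 = -4657297 + 3*I*√555973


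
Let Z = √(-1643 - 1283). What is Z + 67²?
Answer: 4489 + I*√2926 ≈ 4489.0 + 54.093*I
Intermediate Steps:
Z = I*√2926 (Z = √(-2926) = I*√2926 ≈ 54.093*I)
Z + 67² = I*√2926 + 67² = I*√2926 + 4489 = 4489 + I*√2926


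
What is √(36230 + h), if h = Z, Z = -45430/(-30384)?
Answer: 5*√9291239410/2532 ≈ 190.35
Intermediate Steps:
Z = 22715/15192 (Z = -45430*(-1/30384) = 22715/15192 ≈ 1.4952)
h = 22715/15192 ≈ 1.4952
√(36230 + h) = √(36230 + 22715/15192) = √(550428875/15192) = 5*√9291239410/2532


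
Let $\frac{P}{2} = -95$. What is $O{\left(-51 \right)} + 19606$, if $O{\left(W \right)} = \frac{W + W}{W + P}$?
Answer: $\frac{4725148}{241} \approx 19606.0$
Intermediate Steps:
$P = -190$ ($P = 2 \left(-95\right) = -190$)
$O{\left(W \right)} = \frac{2 W}{-190 + W}$ ($O{\left(W \right)} = \frac{W + W}{W - 190} = \frac{2 W}{-190 + W}$)
$O{\left(-51 \right)} + 19606 = 2 \left(-51\right) \frac{1}{-190 - 51} + 19606 = 2 \left(-51\right) \frac{1}{-241} + 19606 = 2 \left(-51\right) \left(- \frac{1}{241}\right) + 19606 = \frac{102}{241} + 19606 = \frac{4725148}{241}$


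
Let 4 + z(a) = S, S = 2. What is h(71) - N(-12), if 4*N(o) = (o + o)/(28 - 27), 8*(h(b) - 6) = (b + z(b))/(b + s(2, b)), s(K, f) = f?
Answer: 13701/1136 ≈ 12.061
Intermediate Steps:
z(a) = -2 (z(a) = -4 + 2 = -2)
h(b) = 6 + (-2 + b)/(16*b) (h(b) = 6 + ((b - 2)/(b + b))/8 = 6 + ((-2 + b)/((2*b)))/8 = 6 + ((-2 + b)*(1/(2*b)))/8 = 6 + ((-2 + b)/(2*b))/8 = 6 + (-2 + b)/(16*b))
N(o) = o/2 (N(o) = ((o + o)/(28 - 27))/4 = ((2*o)/1)/4 = ((2*o)*1)/4 = (2*o)/4 = o/2)
h(71) - N(-12) = (1/16)*(-2 + 97*71)/71 - (-12)/2 = (1/16)*(1/71)*(-2 + 6887) - 1*(-6) = (1/16)*(1/71)*6885 + 6 = 6885/1136 + 6 = 13701/1136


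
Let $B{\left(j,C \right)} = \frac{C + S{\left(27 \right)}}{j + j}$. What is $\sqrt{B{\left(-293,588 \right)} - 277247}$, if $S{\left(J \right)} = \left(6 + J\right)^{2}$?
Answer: $\frac{i \sqrt{95206493534}}{586} \approx 526.54 i$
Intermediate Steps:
$B{\left(j,C \right)} = \frac{1089 + C}{2 j}$ ($B{\left(j,C \right)} = \frac{C + \left(6 + 27\right)^{2}}{j + j} = \frac{C + 33^{2}}{2 j} = \left(C + 1089\right) \frac{1}{2 j} = \left(1089 + C\right) \frac{1}{2 j} = \frac{1089 + C}{2 j}$)
$\sqrt{B{\left(-293,588 \right)} - 277247} = \sqrt{\frac{1089 + 588}{2 \left(-293\right)} - 277247} = \sqrt{\frac{1}{2} \left(- \frac{1}{293}\right) 1677 - 277247} = \sqrt{- \frac{1677}{586} - 277247} = \sqrt{- \frac{162468419}{586}} = \frac{i \sqrt{95206493534}}{586}$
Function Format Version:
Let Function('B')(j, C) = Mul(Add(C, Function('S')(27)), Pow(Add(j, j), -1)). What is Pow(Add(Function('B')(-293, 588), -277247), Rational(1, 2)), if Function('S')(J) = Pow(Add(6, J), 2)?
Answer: Mul(Rational(1, 586), I, Pow(95206493534, Rational(1, 2))) ≈ Mul(526.54, I)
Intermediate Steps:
Function('B')(j, C) = Mul(Rational(1, 2), Pow(j, -1), Add(1089, C)) (Function('B')(j, C) = Mul(Add(C, Pow(Add(6, 27), 2)), Pow(Add(j, j), -1)) = Mul(Add(C, Pow(33, 2)), Pow(Mul(2, j), -1)) = Mul(Add(C, 1089), Mul(Rational(1, 2), Pow(j, -1))) = Mul(Add(1089, C), Mul(Rational(1, 2), Pow(j, -1))) = Mul(Rational(1, 2), Pow(j, -1), Add(1089, C)))
Pow(Add(Function('B')(-293, 588), -277247), Rational(1, 2)) = Pow(Add(Mul(Rational(1, 2), Pow(-293, -1), Add(1089, 588)), -277247), Rational(1, 2)) = Pow(Add(Mul(Rational(1, 2), Rational(-1, 293), 1677), -277247), Rational(1, 2)) = Pow(Add(Rational(-1677, 586), -277247), Rational(1, 2)) = Pow(Rational(-162468419, 586), Rational(1, 2)) = Mul(Rational(1, 586), I, Pow(95206493534, Rational(1, 2)))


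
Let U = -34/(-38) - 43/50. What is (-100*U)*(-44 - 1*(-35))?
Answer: 594/19 ≈ 31.263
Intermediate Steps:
U = 33/950 (U = -34*(-1/38) - 43*1/50 = 17/19 - 43/50 = 33/950 ≈ 0.034737)
(-100*U)*(-44 - 1*(-35)) = (-100*33/950)*(-44 - 1*(-35)) = -66*(-44 + 35)/19 = -66/19*(-9) = 594/19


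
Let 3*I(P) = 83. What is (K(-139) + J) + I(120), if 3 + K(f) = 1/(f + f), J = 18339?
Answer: 15315295/834 ≈ 18364.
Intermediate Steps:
I(P) = 83/3 (I(P) = (1/3)*83 = 83/3)
K(f) = -3 + 1/(2*f) (K(f) = -3 + 1/(f + f) = -3 + 1/(2*f))
(K(-139) + J) + I(120) = ((-3 + (1/2)/(-139)) + 18339) + 83/3 = ((-3 + (1/2)*(-1/139)) + 18339) + 83/3 = ((-3 - 1/278) + 18339) + 83/3 = (-835/278 + 18339) + 83/3 = 5097407/278 + 83/3 = 15315295/834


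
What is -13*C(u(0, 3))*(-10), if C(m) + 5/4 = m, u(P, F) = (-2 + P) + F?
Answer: -65/2 ≈ -32.500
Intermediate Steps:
u(P, F) = -2 + F + P
C(m) = -5/4 + m
-13*C(u(0, 3))*(-10) = -13*(-5/4 + (-2 + 3 + 0))*(-10) = -13*(-5/4 + 1)*(-10) = -13*(-¼)*(-10) = (13/4)*(-10) = -65/2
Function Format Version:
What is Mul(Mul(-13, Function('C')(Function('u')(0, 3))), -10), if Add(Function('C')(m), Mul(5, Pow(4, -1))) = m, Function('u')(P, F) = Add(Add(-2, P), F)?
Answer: Rational(-65, 2) ≈ -32.500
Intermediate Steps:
Function('u')(P, F) = Add(-2, F, P)
Function('C')(m) = Add(Rational(-5, 4), m)
Mul(Mul(-13, Function('C')(Function('u')(0, 3))), -10) = Mul(Mul(-13, Add(Rational(-5, 4), Add(-2, 3, 0))), -10) = Mul(Mul(-13, Add(Rational(-5, 4), 1)), -10) = Mul(Mul(-13, Rational(-1, 4)), -10) = Mul(Rational(13, 4), -10) = Rational(-65, 2)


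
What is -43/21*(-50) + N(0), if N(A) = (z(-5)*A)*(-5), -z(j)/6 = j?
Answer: 2150/21 ≈ 102.38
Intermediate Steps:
z(j) = -6*j
N(A) = -150*A (N(A) = ((-6*(-5))*A)*(-5) = (30*A)*(-5) = -150*A)
-43/21*(-50) + N(0) = -43/21*(-50) - 150*0 = -43*1/21*(-50) + 0 = -43/21*(-50) + 0 = 2150/21 + 0 = 2150/21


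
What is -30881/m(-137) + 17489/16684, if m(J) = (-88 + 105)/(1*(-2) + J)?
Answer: 71615683269/283628 ≈ 2.5250e+5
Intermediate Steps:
m(J) = 17/(-2 + J)
-30881/m(-137) + 17489/16684 = -30881/(17/(-2 - 137)) + 17489/16684 = -30881/(17/(-139)) + 17489*(1/16684) = -30881/(17*(-1/139)) + 17489/16684 = -30881/(-17/139) + 17489/16684 = -30881*(-139/17) + 17489/16684 = 4292459/17 + 17489/16684 = 71615683269/283628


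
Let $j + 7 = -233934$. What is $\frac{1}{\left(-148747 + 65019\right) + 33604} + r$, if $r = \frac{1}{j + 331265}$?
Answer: $- \frac{2950}{304891761} \approx -9.6756 \cdot 10^{-6}$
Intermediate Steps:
$j = -233941$ ($j = -7 - 233934 = -233941$)
$r = \frac{1}{97324}$ ($r = \frac{1}{-233941 + 331265} = \frac{1}{97324} \approx 1.0275 \cdot 10^{-5}$)
$\frac{1}{\left(-148747 + 65019\right) + 33604} + r = \frac{1}{\left(-148747 + 65019\right) + 33604} + \frac{1}{97324} = \frac{1}{-83728 + 33604} + \frac{1}{97324} = \frac{1}{-50124} + \frac{1}{97324} = - \frac{1}{50124} + \frac{1}{97324} = - \frac{2950}{304891761}$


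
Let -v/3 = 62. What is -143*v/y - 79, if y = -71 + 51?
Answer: -14089/10 ≈ -1408.9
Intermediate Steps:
v = -186 (v = -3*62 = -186)
y = -20
-143*v/y - 79 = -(-26598)/(-20) - 79 = -(-26598)*(-1)/20 - 79 = -143*93/10 - 79 = -13299/10 - 79 = -14089/10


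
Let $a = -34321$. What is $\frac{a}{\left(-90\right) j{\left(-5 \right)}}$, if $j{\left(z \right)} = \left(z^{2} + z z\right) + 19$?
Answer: $\frac{34321}{6210} \approx 5.5267$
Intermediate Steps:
$j{\left(z \right)} = 19 + 2 z^{2}$ ($j{\left(z \right)} = \left(z^{2} + z^{2}\right) + 19 = 2 z^{2} + 19 = 19 + 2 z^{2}$)
$\frac{a}{\left(-90\right) j{\left(-5 \right)}} = - \frac{34321}{\left(-90\right) \left(19 + 2 \left(-5\right)^{2}\right)} = - \frac{34321}{\left(-90\right) \left(19 + 2 \cdot 25\right)} = - \frac{34321}{\left(-90\right) \left(19 + 50\right)} = - \frac{34321}{\left(-90\right) 69} = - \frac{34321}{-6210} = \left(-34321\right) \left(- \frac{1}{6210}\right) = \frac{34321}{6210}$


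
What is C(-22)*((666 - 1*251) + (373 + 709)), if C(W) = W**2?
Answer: 724548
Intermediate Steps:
C(-22)*((666 - 1*251) + (373 + 709)) = (-22)**2*((666 - 1*251) + (373 + 709)) = 484*((666 - 251) + 1082) = 484*(415 + 1082) = 484*1497 = 724548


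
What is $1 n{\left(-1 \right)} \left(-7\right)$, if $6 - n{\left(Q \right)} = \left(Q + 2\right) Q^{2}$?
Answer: $-35$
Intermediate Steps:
$n{\left(Q \right)} = 6 - Q^{2} \left(2 + Q\right)$ ($n{\left(Q \right)} = 6 - \left(Q + 2\right) Q^{2} = 6 - \left(2 + Q\right) Q^{2} = 6 - Q^{2} \left(2 + Q\right)$)
$1 n{\left(-1 \right)} \left(-7\right) = 1 \left(6 - \left(-1\right)^{3} - 2 \left(-1\right)^{2}\right) \left(-7\right) = 1 \left(6 - -1 - 2\right) \left(-7\right) = 1 \left(6 + 1 - 2\right) \left(-7\right) = 1 \cdot 5 \left(-7\right) = 5 \left(-7\right) = -35$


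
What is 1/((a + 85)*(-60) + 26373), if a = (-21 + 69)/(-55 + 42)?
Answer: 13/279429 ≈ 4.6523e-5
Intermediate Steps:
a = -48/13 (a = 48/(-13) = 48*(-1/13) = -48/13 ≈ -3.6923)
1/((a + 85)*(-60) + 26373) = 1/((-48/13 + 85)*(-60) + 26373) = 1/((1057/13)*(-60) + 26373) = 1/(-63420/13 + 26373) = 1/(279429/13) = 13/279429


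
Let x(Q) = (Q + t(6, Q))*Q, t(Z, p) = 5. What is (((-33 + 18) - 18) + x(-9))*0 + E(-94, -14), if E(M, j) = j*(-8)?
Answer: 112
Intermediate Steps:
E(M, j) = -8*j
x(Q) = Q*(5 + Q) (x(Q) = (Q + 5)*Q = (5 + Q)*Q = Q*(5 + Q))
(((-33 + 18) - 18) + x(-9))*0 + E(-94, -14) = (((-33 + 18) - 18) - 9*(5 - 9))*0 - 8*(-14) = ((-15 - 18) - 9*(-4))*0 + 112 = (-33 + 36)*0 + 112 = 3*0 + 112 = 0 + 112 = 112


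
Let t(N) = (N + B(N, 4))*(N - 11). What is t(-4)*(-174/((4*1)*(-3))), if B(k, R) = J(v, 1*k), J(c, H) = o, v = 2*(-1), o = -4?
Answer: 1740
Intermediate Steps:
v = -2
J(c, H) = -4
B(k, R) = -4
t(N) = (-11 + N)*(-4 + N) (t(N) = (N - 4)*(N - 11) = (-4 + N)*(-11 + N) = (-11 + N)*(-4 + N))
t(-4)*(-174/((4*1)*(-3))) = (44 + (-4)² - 15*(-4))*(-174/((4*1)*(-3))) = (44 + 16 + 60)*(-174/(4*(-3))) = 120*(-174/(-12)) = 120*(-174*(-1/12)) = 120*(29/2) = 1740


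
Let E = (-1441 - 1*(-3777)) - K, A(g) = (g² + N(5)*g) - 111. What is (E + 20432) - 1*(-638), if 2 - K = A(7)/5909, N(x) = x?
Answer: 138294209/5909 ≈ 23404.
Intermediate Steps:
A(g) = -111 + g² + 5*g (A(g) = (g² + 5*g) - 111 = -111 + g² + 5*g)
K = 11845/5909 (K = 2 - (-111 + 7² + 5*7)/5909 = 2 - (-111 + 49 + 35)/5909 = 2 - (-27)/5909 = 2 - 1*(-27/5909) = 2 + 27/5909 = 11845/5909 ≈ 2.0046)
E = 13791579/5909 (E = (-1441 - 1*(-3777)) - 1*11845/5909 = (-1441 + 3777) - 11845/5909 = 2336 - 11845/5909 = 13791579/5909 ≈ 2334.0)
(E + 20432) - 1*(-638) = (13791579/5909 + 20432) - 1*(-638) = 134524267/5909 + 638 = 138294209/5909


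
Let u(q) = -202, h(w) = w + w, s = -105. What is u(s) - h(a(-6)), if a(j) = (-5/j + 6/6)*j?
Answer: -180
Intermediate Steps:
a(j) = j*(1 - 5/j) (a(j) = (-5/j + 6*(1/6))*j = (-5/j + 1)*j = (1 - 5/j)*j = j*(1 - 5/j))
h(w) = 2*w
u(s) - h(a(-6)) = -202 - 2*(-5 - 6) = -202 - 2*(-11) = -202 - 1*(-22) = -202 + 22 = -180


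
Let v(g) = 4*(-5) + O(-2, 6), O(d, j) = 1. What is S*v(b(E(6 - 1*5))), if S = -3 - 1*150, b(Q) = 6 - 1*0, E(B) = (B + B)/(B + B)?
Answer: 2907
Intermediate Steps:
E(B) = 1 (E(B) = (2*B)/((2*B)) = (2*B)*(1/(2*B)) = 1)
b(Q) = 6 (b(Q) = 6 + 0 = 6)
v(g) = -19 (v(g) = 4*(-5) + 1 = -20 + 1 = -19)
S = -153 (S = -3 - 150 = -153)
S*v(b(E(6 - 1*5))) = -153*(-19) = 2907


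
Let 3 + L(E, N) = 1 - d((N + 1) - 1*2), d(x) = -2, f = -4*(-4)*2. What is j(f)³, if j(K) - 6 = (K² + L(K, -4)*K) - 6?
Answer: 1073741824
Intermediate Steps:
f = 32 (f = 16*2 = 32)
L(E, N) = 0 (L(E, N) = -3 + (1 - 1*(-2)) = -3 + (1 + 2) = -3 + 3 = 0)
j(K) = K² (j(K) = 6 + ((K² + 0*K) - 6) = 6 + ((K² + 0) - 6) = 6 + (K² - 6) = 6 + (-6 + K²) = K²)
j(f)³ = (32²)³ = 1024³ = 1073741824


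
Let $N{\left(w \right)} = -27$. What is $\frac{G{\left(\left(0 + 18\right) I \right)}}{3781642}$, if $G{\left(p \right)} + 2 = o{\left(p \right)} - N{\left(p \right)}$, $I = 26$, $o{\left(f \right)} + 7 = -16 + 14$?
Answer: $\frac{8}{1890821} \approx 4.231 \cdot 10^{-6}$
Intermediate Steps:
$o{\left(f \right)} = -9$ ($o{\left(f \right)} = -7 + \left(-16 + 14\right) = -7 - 2 = -9$)
$G{\left(p \right)} = 16$ ($G{\left(p \right)} = -2 - -18 = -2 + \left(-9 + 27\right) = -2 + 18 = 16$)
$\frac{G{\left(\left(0 + 18\right) I \right)}}{3781642} = \frac{16}{3781642} = 16 \cdot \frac{1}{3781642} = \frac{8}{1890821}$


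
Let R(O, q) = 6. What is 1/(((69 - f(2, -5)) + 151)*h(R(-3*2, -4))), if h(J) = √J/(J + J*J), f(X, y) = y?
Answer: 7*√6/225 ≈ 0.076206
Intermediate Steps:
h(J) = √J/(J + J²)
1/(((69 - f(2, -5)) + 151)*h(R(-3*2, -4))) = 1/(((69 - 1*(-5)) + 151)*(1/(√6*(1 + 6)))) = 1/(((69 + 5) + 151)*((√6/6)/7)) = 1/((74 + 151)*((√6/6)*(⅐))) = 1/(225*(√6/42)) = 1/(75*√6/14) = 7*√6/225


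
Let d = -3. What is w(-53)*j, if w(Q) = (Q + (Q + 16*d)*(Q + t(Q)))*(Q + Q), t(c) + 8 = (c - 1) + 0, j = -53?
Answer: 64955316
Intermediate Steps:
t(c) = -9 + c (t(c) = -8 + ((c - 1) + 0) = -8 + ((-1 + c) + 0) = -8 + (-1 + c) = -9 + c)
w(Q) = 2*Q*(Q + (-48 + Q)*(-9 + 2*Q)) (w(Q) = (Q + (Q + 16*(-3))*(Q + (-9 + Q)))*(Q + Q) = (Q + (Q - 48)*(-9 + 2*Q))*(2*Q) = (Q + (-48 + Q)*(-9 + 2*Q))*(2*Q) = 2*Q*(Q + (-48 + Q)*(-9 + 2*Q)))
w(-53)*j = (4*(-53)*(216 + (-53)**2 - 52*(-53)))*(-53) = (4*(-53)*(216 + 2809 + 2756))*(-53) = (4*(-53)*5781)*(-53) = -1225572*(-53) = 64955316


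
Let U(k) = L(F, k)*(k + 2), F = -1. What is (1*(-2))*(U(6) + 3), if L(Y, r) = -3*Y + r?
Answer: -150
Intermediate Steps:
L(Y, r) = r - 3*Y
U(k) = (2 + k)*(3 + k) (U(k) = (k - 3*(-1))*(k + 2) = (k + 3)*(2 + k) = (3 + k)*(2 + k) = (2 + k)*(3 + k))
(1*(-2))*(U(6) + 3) = (1*(-2))*((2 + 6)*(3 + 6) + 3) = -2*(8*9 + 3) = -2*(72 + 3) = -2*75 = -150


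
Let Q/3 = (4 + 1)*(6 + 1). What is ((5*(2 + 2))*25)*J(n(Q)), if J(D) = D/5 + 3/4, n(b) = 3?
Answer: 675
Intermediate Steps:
Q = 105 (Q = 3*((4 + 1)*(6 + 1)) = 3*(5*7) = 3*35 = 105)
J(D) = 3/4 + D/5 (J(D) = D*(1/5) + 3*(1/4) = D/5 + 3/4 = 3/4 + D/5)
((5*(2 + 2))*25)*J(n(Q)) = ((5*(2 + 2))*25)*(3/4 + (1/5)*3) = ((5*4)*25)*(3/4 + 3/5) = (20*25)*(27/20) = 500*(27/20) = 675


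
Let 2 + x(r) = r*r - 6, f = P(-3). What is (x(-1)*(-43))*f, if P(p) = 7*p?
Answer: -6321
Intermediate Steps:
f = -21 (f = 7*(-3) = -21)
x(r) = -8 + r² (x(r) = -2 + (r*r - 6) = -2 + (r² - 6) = -2 + (-6 + r²) = -8 + r²)
(x(-1)*(-43))*f = ((-8 + (-1)²)*(-43))*(-21) = ((-8 + 1)*(-43))*(-21) = -7*(-43)*(-21) = 301*(-21) = -6321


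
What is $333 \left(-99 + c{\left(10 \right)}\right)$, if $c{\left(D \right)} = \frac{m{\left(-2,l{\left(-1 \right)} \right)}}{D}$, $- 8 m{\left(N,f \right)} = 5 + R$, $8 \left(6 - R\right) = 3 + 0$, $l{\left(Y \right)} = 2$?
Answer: $- \frac{4225437}{128} \approx -33011.0$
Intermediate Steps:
$R = \frac{45}{8}$ ($R = 6 - \frac{3 + 0}{8} = 6 - \frac{3}{8} = \frac{45}{8} \approx 5.625$)
$m{\left(N,f \right)} = - \frac{85}{64}$ ($m{\left(N,f \right)} = - \frac{5 + \frac{45}{8}}{8} = \left(- \frac{1}{8}\right) \frac{85}{8} = - \frac{85}{64}$)
$c{\left(D \right)} = - \frac{85}{64 D}$
$333 \left(-99 + c{\left(10 \right)}\right) = 333 \left(-99 - \frac{85}{64 \cdot 10}\right) = 333 \left(-99 - \frac{17}{128}\right) = 333 \left(- \frac{12689}{128}\right) = - \frac{4225437}{128}$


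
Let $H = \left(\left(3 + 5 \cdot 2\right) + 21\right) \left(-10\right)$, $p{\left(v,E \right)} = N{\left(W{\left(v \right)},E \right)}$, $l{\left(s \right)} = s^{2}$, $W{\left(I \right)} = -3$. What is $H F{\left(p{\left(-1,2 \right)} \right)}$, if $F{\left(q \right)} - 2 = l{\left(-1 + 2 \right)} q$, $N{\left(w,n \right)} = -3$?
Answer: $340$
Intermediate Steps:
$p{\left(v,E \right)} = -3$
$H = -340$ ($H = \left(\left(3 + 10\right) + 21\right) \left(-10\right) = \left(13 + 21\right) \left(-10\right) = 34 \left(-10\right) = -340$)
$F{\left(q \right)} = 2 + q$ ($F{\left(q \right)} = 2 + \left(-1 + 2\right)^{2} q = 2 + 1^{2} q = 2 + 1 q = 2 + q$)
$H F{\left(p{\left(-1,2 \right)} \right)} = - 340 \left(2 - 3\right) = \left(-340\right) \left(-1\right) = 340$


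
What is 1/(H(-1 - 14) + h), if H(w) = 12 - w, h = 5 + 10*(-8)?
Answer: -1/48 ≈ -0.020833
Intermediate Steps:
h = -75 (h = 5 - 80 = -75)
1/(H(-1 - 14) + h) = 1/((12 - (-1 - 14)) - 75) = 1/((12 - 1*(-15)) - 75) = 1/((12 + 15) - 75) = 1/(27 - 75) = 1/(-48) = -1/48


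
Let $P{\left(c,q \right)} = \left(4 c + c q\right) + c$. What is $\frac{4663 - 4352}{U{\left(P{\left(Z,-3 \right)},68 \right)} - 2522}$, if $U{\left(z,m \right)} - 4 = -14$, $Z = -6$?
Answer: $- \frac{311}{2532} \approx -0.12283$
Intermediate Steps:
$P{\left(c,q \right)} = 5 c + c q$
$U{\left(z,m \right)} = -10$ ($U{\left(z,m \right)} = 4 - 14 = -10$)
$\frac{4663 - 4352}{U{\left(P{\left(Z,-3 \right)},68 \right)} - 2522} = \frac{4663 - 4352}{-10 - 2522} = \frac{311}{-2532} = 311 \left(- \frac{1}{2532}\right) = - \frac{311}{2532}$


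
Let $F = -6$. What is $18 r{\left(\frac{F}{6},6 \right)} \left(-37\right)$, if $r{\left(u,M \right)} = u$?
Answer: $666$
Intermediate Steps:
$18 r{\left(\frac{F}{6},6 \right)} \left(-37\right) = 18 \left(- \frac{6}{6}\right) \left(-37\right) = 18 \left(\left(-6\right) \frac{1}{6}\right) \left(-37\right) = 18 \left(-1\right) \left(-37\right) = \left(-18\right) \left(-37\right) = 666$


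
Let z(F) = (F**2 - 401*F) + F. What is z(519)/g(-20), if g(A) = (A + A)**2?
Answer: 61761/1600 ≈ 38.601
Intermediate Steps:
z(F) = F**2 - 400*F
g(A) = 4*A**2 (g(A) = (2*A)**2 = 4*A**2)
z(519)/g(-20) = (519*(-400 + 519))/((4*(-20)**2)) = (519*119)/((4*400)) = 61761/1600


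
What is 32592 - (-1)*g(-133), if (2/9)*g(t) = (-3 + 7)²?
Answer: 32664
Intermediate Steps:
g(t) = 72 (g(t) = 9*(-3 + 7)²/2 = (9/2)*4² = (9/2)*16 = 72)
32592 - (-1)*g(-133) = 32592 - (-1)*72 = 32592 - 1*(-72) = 32592 + 72 = 32664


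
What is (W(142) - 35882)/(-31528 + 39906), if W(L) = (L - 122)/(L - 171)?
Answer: -520299/121481 ≈ -4.2830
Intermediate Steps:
W(L) = (-122 + L)/(-171 + L)
(W(142) - 35882)/(-31528 + 39906) = ((-122 + 142)/(-171 + 142) - 35882)/(-31528 + 39906) = (20/(-29) - 35882)/8378 = (-1/29*20 - 35882)*(1/8378) = (-20/29 - 35882)*(1/8378) = -1040598/29*1/8378 = -520299/121481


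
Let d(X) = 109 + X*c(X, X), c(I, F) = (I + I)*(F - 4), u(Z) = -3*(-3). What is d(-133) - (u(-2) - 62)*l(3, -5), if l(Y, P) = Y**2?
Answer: -4846200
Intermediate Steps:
u(Z) = 9
c(I, F) = 2*I*(-4 + F) (c(I, F) = (2*I)*(-4 + F) = 2*I*(-4 + F))
d(X) = 109 + 2*X**2*(-4 + X) (d(X) = 109 + X*(2*X*(-4 + X)) = 109 + 2*X**2*(-4 + X))
d(-133) - (u(-2) - 62)*l(3, -5) = (109 + 2*(-133)**2*(-4 - 133)) - (9 - 62)*3**2 = (109 + 2*17689*(-137)) - (-53)*9 = (109 - 4846786) - 1*(-477) = -4846677 + 477 = -4846200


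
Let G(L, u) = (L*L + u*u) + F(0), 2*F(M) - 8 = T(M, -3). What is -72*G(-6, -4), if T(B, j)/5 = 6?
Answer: -5112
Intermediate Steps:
T(B, j) = 30 (T(B, j) = 5*6 = 30)
F(M) = 19 (F(M) = 4 + (½)*30 = 4 + 15 = 19)
G(L, u) = 19 + L² + u² (G(L, u) = (L*L + u*u) + 19 = (L² + u²) + 19 = 19 + L² + u²)
-72*G(-6, -4) = -72*(19 + (-6)² + (-4)²) = -72*(19 + 36 + 16) = -72*71 = -5112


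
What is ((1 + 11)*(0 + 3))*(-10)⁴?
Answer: 360000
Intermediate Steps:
((1 + 11)*(0 + 3))*(-10)⁴ = (12*3)*10000 = 36*10000 = 360000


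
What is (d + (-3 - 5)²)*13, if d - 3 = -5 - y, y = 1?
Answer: 793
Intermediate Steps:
d = -3 (d = 3 + (-5 - 1*1) = 3 + (-5 - 1) = 3 - 6 = -3)
(d + (-3 - 5)²)*13 = (-3 + (-3 - 5)²)*13 = (-3 + (-8)²)*13 = (-3 + 64)*13 = 61*13 = 793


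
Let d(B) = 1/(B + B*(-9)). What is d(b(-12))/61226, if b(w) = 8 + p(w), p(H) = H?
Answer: 1/1959232 ≈ 5.1040e-7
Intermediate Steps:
b(w) = 8 + w
d(B) = -1/(8*B) (d(B) = 1/(B - 9*B) = 1/(-8*B) = -1/(8*B))
d(b(-12))/61226 = -1/(8*(8 - 12))/61226 = -⅛/(-4)*(1/61226) = -⅛*(-¼)*(1/61226) = (1/32)*(1/61226) = 1/1959232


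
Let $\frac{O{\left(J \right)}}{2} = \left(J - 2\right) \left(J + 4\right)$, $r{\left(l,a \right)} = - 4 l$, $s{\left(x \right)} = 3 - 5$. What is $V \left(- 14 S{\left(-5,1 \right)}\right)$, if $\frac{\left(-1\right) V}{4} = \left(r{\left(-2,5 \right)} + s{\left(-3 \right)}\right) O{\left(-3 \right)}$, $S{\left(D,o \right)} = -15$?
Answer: $50400$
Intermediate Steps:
$s{\left(x \right)} = -2$
$O{\left(J \right)} = 2 \left(-2 + J\right) \left(4 + J\right)$ ($O{\left(J \right)} = 2 \left(J - 2\right) \left(J + 4\right) = 2 \left(-2 + J\right) \left(4 + J\right)$)
$V = 240$ ($V = - 4 \left(\left(-4\right) \left(-2\right) - 2\right) \left(-16 + 2 \left(-3\right)^{2} + 4 \left(-3\right)\right) = - 4 \left(8 - 2\right) \left(-16 + 2 \cdot 9 - 12\right) = - 4 \cdot 6 \left(-16 + 18 - 12\right) = - 4 \cdot 6 \left(-10\right) = \left(-4\right) \left(-60\right) = 240$)
$V \left(- 14 S{\left(-5,1 \right)}\right) = 240 \left(\left(-14\right) \left(-15\right)\right) = 240 \cdot 210 = 50400$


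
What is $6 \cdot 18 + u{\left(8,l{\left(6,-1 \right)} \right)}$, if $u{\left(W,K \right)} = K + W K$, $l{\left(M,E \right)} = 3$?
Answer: $135$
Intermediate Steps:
$u{\left(W,K \right)} = K + K W$
$6 \cdot 18 + u{\left(8,l{\left(6,-1 \right)} \right)} = 6 \cdot 18 + 3 \left(1 + 8\right) = 108 + 3 \cdot 9 = 108 + 27 = 135$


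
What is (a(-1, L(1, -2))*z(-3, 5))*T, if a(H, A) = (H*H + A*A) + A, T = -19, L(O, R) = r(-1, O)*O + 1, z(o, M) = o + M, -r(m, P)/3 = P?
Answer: -114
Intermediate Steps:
r(m, P) = -3*P
z(o, M) = M + o
L(O, R) = 1 - 3*O**2 (L(O, R) = (-3*O)*O + 1 = -3*O**2 + 1 = 1 - 3*O**2)
a(H, A) = A + A**2 + H**2 (a(H, A) = (H**2 + A**2) + A = (A**2 + H**2) + A = A + A**2 + H**2)
(a(-1, L(1, -2))*z(-3, 5))*T = (((1 - 3*1**2) + (1 - 3*1**2)**2 + (-1)**2)*(5 - 3))*(-19) = (((1 - 3*1) + (1 - 3*1)**2 + 1)*2)*(-19) = (((1 - 3) + (1 - 3)**2 + 1)*2)*(-19) = ((-2 + (-2)**2 + 1)*2)*(-19) = ((-2 + 4 + 1)*2)*(-19) = (3*2)*(-19) = 6*(-19) = -114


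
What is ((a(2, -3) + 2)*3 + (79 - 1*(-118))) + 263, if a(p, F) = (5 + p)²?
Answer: 613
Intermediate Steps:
((a(2, -3) + 2)*3 + (79 - 1*(-118))) + 263 = (((5 + 2)² + 2)*3 + (79 - 1*(-118))) + 263 = ((7² + 2)*3 + (79 + 118)) + 263 = ((49 + 2)*3 + 197) + 263 = (51*3 + 197) + 263 = (153 + 197) + 263 = 350 + 263 = 613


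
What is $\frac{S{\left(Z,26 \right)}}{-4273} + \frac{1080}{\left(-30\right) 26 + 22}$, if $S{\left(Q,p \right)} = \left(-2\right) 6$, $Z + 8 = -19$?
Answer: $- \frac{2302872}{1619467} \approx -1.422$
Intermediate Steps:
$Z = -27$ ($Z = -8 - 19 = -27$)
$S{\left(Q,p \right)} = -12$
$\frac{S{\left(Z,26 \right)}}{-4273} + \frac{1080}{\left(-30\right) 26 + 22} = - \frac{12}{-4273} + \frac{1080}{\left(-30\right) 26 + 22} = \left(-12\right) \left(- \frac{1}{4273}\right) + \frac{1080}{-780 + 22} = \frac{12}{4273} + \frac{1080}{-758} = \frac{12}{4273} + 1080 \left(- \frac{1}{758}\right) = \frac{12}{4273} - \frac{540}{379} = - \frac{2302872}{1619467}$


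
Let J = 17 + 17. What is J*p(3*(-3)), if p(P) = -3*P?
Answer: 918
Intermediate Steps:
J = 34
p(P) = -3*P
J*p(3*(-3)) = 34*(-9*(-3)) = 34*(-3*(-9)) = 34*27 = 918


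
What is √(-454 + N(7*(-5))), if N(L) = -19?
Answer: I*√473 ≈ 21.749*I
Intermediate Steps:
√(-454 + N(7*(-5))) = √(-454 - 19) = √(-473) = I*√473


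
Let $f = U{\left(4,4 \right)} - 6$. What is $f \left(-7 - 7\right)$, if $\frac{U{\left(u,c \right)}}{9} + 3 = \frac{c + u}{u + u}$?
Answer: $336$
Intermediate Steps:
$U{\left(u,c \right)} = -27 + \frac{9 \left(c + u\right)}{2 u}$ ($U{\left(u,c \right)} = -27 + 9 \frac{c + u}{u + u} = -27 + 9 \frac{c + u}{2 u} = -27 + \frac{9 \left(c + u\right)}{2 u}$)
$f = -24$ ($f = \frac{9 \left(4 - 20\right)}{2 \cdot 4} - 6 = \frac{9}{2} \cdot \frac{1}{4} \left(4 - 20\right) - 6 = \frac{9}{2} \cdot \frac{1}{4} \left(-16\right) - 6 = -18 - 6 = -24$)
$f \left(-7 - 7\right) = - 24 \left(-7 - 7\right) = \left(-24\right) \left(-14\right) = 336$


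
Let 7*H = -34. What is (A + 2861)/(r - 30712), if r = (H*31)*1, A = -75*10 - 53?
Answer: -7203/108019 ≈ -0.066683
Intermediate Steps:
H = -34/7 (H = (⅐)*(-34) = -34/7 ≈ -4.8571)
A = -803 (A = -750 - 53 = -803)
r = -1054/7 (r = -34/7*31*1 = -1054/7*1 = -1054/7 ≈ -150.57)
(A + 2861)/(r - 30712) = (-803 + 2861)/(-1054/7 - 30712) = 2058/(-216038/7) = 2058*(-7/216038) = -7203/108019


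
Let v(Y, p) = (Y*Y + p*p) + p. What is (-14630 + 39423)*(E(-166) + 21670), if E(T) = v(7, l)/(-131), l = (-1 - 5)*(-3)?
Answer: 70371930547/131 ≈ 5.3719e+8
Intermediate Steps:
l = 18 (l = -6*(-3) = 18)
v(Y, p) = p + Y² + p² (v(Y, p) = (Y² + p²) + p = p + Y² + p²)
E(T) = -391/131 (E(T) = (18 + 7² + 18²)/(-131) = (18 + 49 + 324)*(-1/131) = 391*(-1/131) = -391/131)
(-14630 + 39423)*(E(-166) + 21670) = (-14630 + 39423)*(-391/131 + 21670) = 24793*(2838379/131) = 70371930547/131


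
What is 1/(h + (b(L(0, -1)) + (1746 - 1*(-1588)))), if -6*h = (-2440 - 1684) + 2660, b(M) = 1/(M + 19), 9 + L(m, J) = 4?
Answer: 14/50093 ≈ 0.00027948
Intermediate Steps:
L(m, J) = -5 (L(m, J) = -9 + 4 = -5)
b(M) = 1/(19 + M)
h = 244 (h = -((-2440 - 1684) + 2660)/6 = -(-4124 + 2660)/6 = -1/6*(-1464) = 244)
1/(h + (b(L(0, -1)) + (1746 - 1*(-1588)))) = 1/(244 + (1/(19 - 5) + (1746 - 1*(-1588)))) = 1/(244 + (1/14 + (1746 + 1588))) = 1/(244 + (1/14 + 3334)) = 1/(244 + 46677/14) = 1/(50093/14) = 14/50093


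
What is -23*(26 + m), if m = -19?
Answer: -161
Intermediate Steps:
-23*(26 + m) = -23*(26 - 19) = -23*7 = -161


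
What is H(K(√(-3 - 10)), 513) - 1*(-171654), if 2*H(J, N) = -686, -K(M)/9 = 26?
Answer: 171311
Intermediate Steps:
K(M) = -234 (K(M) = -9*26 = -234)
H(J, N) = -343 (H(J, N) = (½)*(-686) = -343)
H(K(√(-3 - 10)), 513) - 1*(-171654) = -343 - 1*(-171654) = -343 + 171654 = 171311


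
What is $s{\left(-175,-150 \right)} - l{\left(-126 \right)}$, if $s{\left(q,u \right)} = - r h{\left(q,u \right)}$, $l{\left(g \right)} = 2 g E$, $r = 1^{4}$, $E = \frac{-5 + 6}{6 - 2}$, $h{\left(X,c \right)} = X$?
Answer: $238$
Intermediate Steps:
$E = \frac{1}{4}$ ($E = 1 \cdot \frac{1}{4} = \frac{1}{4} \approx 0.25$)
$r = 1$
$l{\left(g \right)} = \frac{g}{2}$ ($l{\left(g \right)} = 2 g \frac{1}{4} = \frac{g}{2}$)
$s{\left(q,u \right)} = - q$ ($s{\left(q,u \right)} = - 1 q = - q$)
$s{\left(-175,-150 \right)} - l{\left(-126 \right)} = \left(-1\right) \left(-175\right) - \frac{1}{2} \left(-126\right) = 175 - -63 = 175 + 63 = 238$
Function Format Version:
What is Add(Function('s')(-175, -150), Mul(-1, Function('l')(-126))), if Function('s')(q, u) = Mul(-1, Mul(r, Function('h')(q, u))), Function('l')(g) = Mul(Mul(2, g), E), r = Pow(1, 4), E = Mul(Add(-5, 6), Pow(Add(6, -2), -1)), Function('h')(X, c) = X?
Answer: 238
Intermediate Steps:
E = Rational(1, 4) (E = Mul(1, Pow(4, -1)) = Mul(1, Rational(1, 4)) = Rational(1, 4) ≈ 0.25000)
r = 1
Function('l')(g) = Mul(Rational(1, 2), g) (Function('l')(g) = Mul(Mul(2, g), Rational(1, 4)) = Mul(Rational(1, 2), g))
Function('s')(q, u) = Mul(-1, q) (Function('s')(q, u) = Mul(-1, Mul(1, q)) = Mul(-1, q))
Add(Function('s')(-175, -150), Mul(-1, Function('l')(-126))) = Add(Mul(-1, -175), Mul(-1, Mul(Rational(1, 2), -126))) = Add(175, Mul(-1, -63)) = Add(175, 63) = 238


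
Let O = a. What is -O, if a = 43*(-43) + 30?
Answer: 1819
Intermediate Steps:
a = -1819 (a = -1849 + 30 = -1819)
O = -1819
-O = -1*(-1819) = 1819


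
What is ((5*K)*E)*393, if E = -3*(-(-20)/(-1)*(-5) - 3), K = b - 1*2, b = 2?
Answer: 0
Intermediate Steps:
K = 0 (K = 2 - 1*2 = 2 - 2 = 0)
E = -291 (E = -3*(-(-20)*(-1)*(-5) - 3) = -3*(-4*5*(-5) - 3) = -3*(-20*(-5) - 3) = -3*(100 - 3) = -3*97 = -1*291 = -291)
((5*K)*E)*393 = ((5*0)*(-291))*393 = (0*(-291))*393 = 0*393 = 0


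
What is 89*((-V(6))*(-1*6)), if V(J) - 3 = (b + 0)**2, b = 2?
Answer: 3738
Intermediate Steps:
V(J) = 7 (V(J) = 3 + (2 + 0)**2 = 3 + 2**2 = 3 + 4 = 7)
89*((-V(6))*(-1*6)) = 89*((-1*7)*(-1*6)) = 89*(-7*(-6)) = 89*42 = 3738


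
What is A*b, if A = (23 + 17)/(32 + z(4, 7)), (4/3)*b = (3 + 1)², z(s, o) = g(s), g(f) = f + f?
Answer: 12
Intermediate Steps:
g(f) = 2*f
z(s, o) = 2*s
b = 12 (b = 3*(3 + 1)²/4 = (¾)*4² = (¾)*16 = 12)
A = 1 (A = (23 + 17)/(32 + 2*4) = 40/(32 + 8) = 40/40 = 40*(1/40) = 1)
A*b = 1*12 = 12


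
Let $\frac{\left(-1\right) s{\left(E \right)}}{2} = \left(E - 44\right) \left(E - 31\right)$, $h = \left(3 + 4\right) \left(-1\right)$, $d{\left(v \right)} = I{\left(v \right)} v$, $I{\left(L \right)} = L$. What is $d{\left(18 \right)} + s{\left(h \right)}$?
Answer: $-3552$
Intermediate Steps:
$d{\left(v \right)} = v^{2}$ ($d{\left(v \right)} = v v = v^{2}$)
$h = -7$ ($h = 7 \left(-1\right) = -7$)
$s{\left(E \right)} = - 2 \left(-44 + E\right) \left(-31 + E\right)$ ($s{\left(E \right)} = - 2 \left(E - 44\right) \left(E - 31\right) = - 2 \left(-44 + E\right) \left(-31 + E\right)$)
$d{\left(18 \right)} + s{\left(h \right)} = 18^{2} - \left(3778 + 98\right) = 324 - 3876 = -3552$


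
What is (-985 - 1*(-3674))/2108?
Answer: 2689/2108 ≈ 1.2756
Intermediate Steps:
(-985 - 1*(-3674))/2108 = (-985 + 3674)*(1/2108) = 2689*(1/2108) = 2689/2108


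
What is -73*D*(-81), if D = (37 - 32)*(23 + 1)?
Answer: 709560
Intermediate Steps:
D = 120 (D = 5*24 = 120)
-73*D*(-81) = -73*120*(-81) = -8760*(-81) = 709560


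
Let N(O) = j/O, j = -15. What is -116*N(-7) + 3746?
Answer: 24482/7 ≈ 3497.4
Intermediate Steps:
N(O) = -15/O
-116*N(-7) + 3746 = -(-1740)/(-7) + 3746 = -(-1740)*(-1)/7 + 3746 = -116*15/7 + 3746 = -1740/7 + 3746 = 24482/7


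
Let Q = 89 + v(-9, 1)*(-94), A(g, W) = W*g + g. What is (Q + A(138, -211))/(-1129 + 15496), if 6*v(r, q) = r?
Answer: -28750/14367 ≈ -2.0011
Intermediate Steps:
A(g, W) = g + W*g
v(r, q) = r/6
Q = 230 (Q = 89 + ((⅙)*(-9))*(-94) = 89 - 3/2*(-94) = 89 + 141 = 230)
(Q + A(138, -211))/(-1129 + 15496) = (230 + 138*(1 - 211))/(-1129 + 15496) = (230 + 138*(-210))/14367 = (230 - 28980)*(1/14367) = -28750*1/14367 = -28750/14367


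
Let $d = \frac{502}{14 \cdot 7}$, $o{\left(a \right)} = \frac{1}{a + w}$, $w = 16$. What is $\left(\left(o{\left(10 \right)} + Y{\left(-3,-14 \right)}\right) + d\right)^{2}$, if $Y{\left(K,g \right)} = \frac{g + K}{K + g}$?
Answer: $\frac{61606801}{1623076} \approx 37.957$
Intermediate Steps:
$o{\left(a \right)} = \frac{1}{16 + a}$ ($o{\left(a \right)} = \frac{1}{a + 16} = \frac{1}{16 + a}$)
$Y{\left(K,g \right)} = 1$ ($Y{\left(K,g \right)} = \frac{K + g}{K + g} = 1$)
$d = \frac{251}{49}$ ($d = \frac{502}{98} = 502 \cdot \frac{1}{98} = \frac{251}{49} \approx 5.1225$)
$\left(\left(o{\left(10 \right)} + Y{\left(-3,-14 \right)}\right) + d\right)^{2} = \left(\left(\frac{1}{16 + 10} + 1\right) + \frac{251}{49}\right)^{2} = \left(\left(\frac{1}{26} + 1\right) + \frac{251}{49}\right)^{2} = \left(\frac{27}{26} + \frac{251}{49}\right)^{2} = \left(\frac{7849}{1274}\right)^{2} = \frac{61606801}{1623076}$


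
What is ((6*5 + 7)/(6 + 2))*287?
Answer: 10619/8 ≈ 1327.4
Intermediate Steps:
((6*5 + 7)/(6 + 2))*287 = ((30 + 7)/8)*287 = (37*(⅛))*287 = (37/8)*287 = 10619/8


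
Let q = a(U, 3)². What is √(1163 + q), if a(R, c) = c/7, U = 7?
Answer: 2*√14249/7 ≈ 34.105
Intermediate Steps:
a(R, c) = c/7 (a(R, c) = c*(⅐) = c/7)
q = 9/49 (q = ((⅐)*3)² = (3/7)² = 9/49 ≈ 0.18367)
√(1163 + q) = √(1163 + 9/49) = √(56996/49) = 2*√14249/7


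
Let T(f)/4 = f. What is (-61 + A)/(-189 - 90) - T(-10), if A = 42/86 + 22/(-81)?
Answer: 39081988/971757 ≈ 40.218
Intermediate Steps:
T(f) = 4*f
A = 755/3483 (A = 42*(1/86) + 22*(-1/81) = 21/43 - 22/81 = 755/3483 ≈ 0.21677)
(-61 + A)/(-189 - 90) - T(-10) = (-61 + 755/3483)/(-189 - 90) - 4*(-10) = -211708/3483/(-279) - 1*(-40) = -211708/3483*(-1/279) + 40 = 211708/971757 + 40 = 39081988/971757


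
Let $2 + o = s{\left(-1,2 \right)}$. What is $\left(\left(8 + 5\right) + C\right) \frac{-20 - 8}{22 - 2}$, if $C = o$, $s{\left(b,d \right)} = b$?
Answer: $-14$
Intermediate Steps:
$o = -3$ ($o = -2 - 1 = -3$)
$C = -3$
$\left(\left(8 + 5\right) + C\right) \frac{-20 - 8}{22 - 2} = \left(\left(8 + 5\right) - 3\right) \frac{-20 - 8}{22 - 2} = \left(13 - 3\right) \left(- \frac{28}{20}\right) = 10 \left(\left(-28\right) \frac{1}{20}\right) = 10 \left(- \frac{7}{5}\right) = -14$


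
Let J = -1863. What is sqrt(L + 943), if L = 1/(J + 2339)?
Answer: sqrt(53415411)/238 ≈ 30.708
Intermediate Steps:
L = 1/476 (L = 1/(-1863 + 2339) = 1/476 ≈ 0.0021008)
sqrt(L + 943) = sqrt(1/476 + 943) = sqrt(448869/476) = sqrt(53415411)/238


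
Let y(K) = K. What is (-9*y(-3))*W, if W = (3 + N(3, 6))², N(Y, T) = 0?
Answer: 243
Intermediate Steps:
W = 9 (W = (3 + 0)² = 3² = 9)
(-9*y(-3))*W = -9*(-3)*9 = 27*9 = 243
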